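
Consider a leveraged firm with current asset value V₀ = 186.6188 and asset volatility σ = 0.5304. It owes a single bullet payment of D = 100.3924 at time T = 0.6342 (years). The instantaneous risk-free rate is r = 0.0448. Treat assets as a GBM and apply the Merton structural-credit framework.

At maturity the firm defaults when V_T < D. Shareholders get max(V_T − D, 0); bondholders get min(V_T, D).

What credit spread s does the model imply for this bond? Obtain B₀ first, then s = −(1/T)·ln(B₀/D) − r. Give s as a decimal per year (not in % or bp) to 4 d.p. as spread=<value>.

d₁ = [ln(V₀/D) + (r + σ²/2)T] / (σ√T)
   = [ln(186.6188/100.3924) + (0.0448 + 0.5·0.5304²)·0.6342] / (0.5304·√0.6342)
   = [0.619982 + 0.117620] / 0.422393 = 1.746245
d₂ = d₁ − σ√T = 1.746245 − 0.422393 = 1.323852
N(d₁) = 0.959616,  N(d₂) = 0.907224,  e^(−rT) = 0.971988
E₀ = V₀·N(d₁) − D·e^(−rT)·N(d₂)
   = 186.6188·0.959616 − 100.3924·0.971988·0.907224 = 90.555282
B₀ = V₀ − E₀ = 186.6188 − 90.555282 = 96.063518
spread = −(1/T)·ln(B₀/D) − r = −(1/0.6342)·ln(96.063518/100.3924) − 0.0448 = 0.02469998

spread=0.0247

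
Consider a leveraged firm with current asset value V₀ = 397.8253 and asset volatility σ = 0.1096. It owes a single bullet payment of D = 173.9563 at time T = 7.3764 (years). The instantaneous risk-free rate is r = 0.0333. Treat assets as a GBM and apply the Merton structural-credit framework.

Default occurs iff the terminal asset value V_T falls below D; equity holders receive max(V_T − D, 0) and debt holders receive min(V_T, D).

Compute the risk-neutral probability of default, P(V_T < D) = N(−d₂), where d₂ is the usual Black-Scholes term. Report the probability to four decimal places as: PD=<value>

d₁ = [ln(V₀/D) + (r + σ²/2)T] / (σ√T)
   = [ln(397.8253/173.9563) + (0.0333 + 0.5·0.1096²)·7.3764] / (0.1096·√7.3764)
   = [0.827209 + 0.289937] / 0.297668 = 3.752989
d₂ = d₁ − σ√T = 3.752989 − 0.297668 = 3.455320
risk-neutral PD = N(−d₂) = N(-3.455320) = 0.000275

PD=0.0003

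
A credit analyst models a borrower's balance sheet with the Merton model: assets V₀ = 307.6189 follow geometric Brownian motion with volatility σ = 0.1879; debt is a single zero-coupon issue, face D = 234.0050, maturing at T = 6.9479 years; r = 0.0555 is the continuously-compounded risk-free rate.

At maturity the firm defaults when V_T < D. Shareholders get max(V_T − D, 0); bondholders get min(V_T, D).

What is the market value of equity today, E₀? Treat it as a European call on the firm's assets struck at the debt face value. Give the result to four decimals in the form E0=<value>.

E0=153.0593

d₁ = [ln(V₀/D) + (r + σ²/2)T] / (σ√T)
   = [ln(307.6189/234.0050) + (0.0555 + 0.5·0.1879²)·6.9479] / (0.1879·√6.9479)
   = [0.273519 + 0.508261] / 0.495283 = 1.578451
d₂ = d₁ − σ√T = 1.578451 − 0.495283 = 1.083168
N(d₁) = 0.942769,  N(d₂) = 0.860633,  e^(−rT) = 0.680037
E₀ = V₀·N(d₁) − D·e^(−rT)·N(d₂)
   = 307.6189·0.942769 − 234.0050·0.680037·0.860633 = 153.059303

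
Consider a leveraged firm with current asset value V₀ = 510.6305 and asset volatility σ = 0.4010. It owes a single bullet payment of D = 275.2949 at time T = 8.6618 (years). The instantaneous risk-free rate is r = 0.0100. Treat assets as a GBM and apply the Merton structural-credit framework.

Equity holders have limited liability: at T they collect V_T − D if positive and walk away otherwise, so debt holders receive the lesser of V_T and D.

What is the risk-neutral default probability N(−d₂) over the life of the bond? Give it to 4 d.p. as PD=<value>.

d₁ = [ln(V₀/D) + (r + σ²/2)T] / (σ√T)
   = [ln(510.6305/275.2949) + (0.0100 + 0.5·0.4010²)·8.6618] / (0.4010·√8.6618)
   = [0.617803 + 0.783031] / 1.180181 = 1.186966
d₂ = d₁ − σ√T = 1.186966 − 1.180181 = 0.006786
risk-neutral PD = N(−d₂) = N(-0.006786) = 0.497293

PD=0.4973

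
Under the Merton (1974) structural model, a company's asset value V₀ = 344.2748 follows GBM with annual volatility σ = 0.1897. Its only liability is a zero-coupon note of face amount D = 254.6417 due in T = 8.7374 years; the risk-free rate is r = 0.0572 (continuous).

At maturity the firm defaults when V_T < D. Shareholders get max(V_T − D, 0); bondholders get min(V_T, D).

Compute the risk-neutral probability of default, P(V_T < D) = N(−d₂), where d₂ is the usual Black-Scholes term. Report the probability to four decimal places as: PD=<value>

PD=0.1253

d₁ = [ln(V₀/D) + (r + σ²/2)T] / (σ√T)
   = [ln(344.2748/254.6417) + (0.0572 + 0.5·0.1897²)·8.7374] / (0.1897·√8.7374)
   = [0.301583 + 0.656992] / 0.560736 = 1.709493
d₂ = d₁ − σ√T = 1.709493 − 0.560736 = 1.148757
risk-neutral PD = N(−d₂) = N(-1.148757) = 0.125328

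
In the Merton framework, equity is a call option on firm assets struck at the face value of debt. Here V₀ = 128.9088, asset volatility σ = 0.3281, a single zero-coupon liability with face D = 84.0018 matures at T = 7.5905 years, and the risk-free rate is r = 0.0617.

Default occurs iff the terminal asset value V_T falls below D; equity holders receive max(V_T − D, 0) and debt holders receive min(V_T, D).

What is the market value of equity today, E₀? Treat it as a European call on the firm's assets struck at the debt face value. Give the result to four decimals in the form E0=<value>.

E0=82.2246

d₁ = [ln(V₀/D) + (r + σ²/2)T] / (σ√T)
   = [ln(128.9088/84.0018) + (0.0617 + 0.5·0.3281²)·7.5905] / (0.3281·√7.5905)
   = [0.428267 + 0.876891] / 0.903944 = 1.443849
d₂ = d₁ − σ√T = 1.443849 − 0.903944 = 0.539905
N(d₁) = 0.925609,  N(d₂) = 0.705369,  e^(−rT) = 0.626044
E₀ = V₀·N(d₁) − D·e^(−rT)·N(d₂)
   = 128.9088·0.925609 − 84.0018·0.626044·0.705369 = 82.224637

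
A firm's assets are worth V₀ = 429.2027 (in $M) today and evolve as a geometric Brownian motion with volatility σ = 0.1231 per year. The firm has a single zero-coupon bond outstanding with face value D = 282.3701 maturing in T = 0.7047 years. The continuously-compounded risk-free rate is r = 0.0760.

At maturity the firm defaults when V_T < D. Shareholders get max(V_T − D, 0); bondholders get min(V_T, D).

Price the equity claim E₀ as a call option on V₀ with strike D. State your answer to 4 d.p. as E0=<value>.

E0=161.5577

d₁ = [ln(V₀/D) + (r + σ²/2)T] / (σ√T)
   = [ln(429.2027/282.3701) + (0.0760 + 0.5·0.1231²)·0.7047] / (0.1231·√0.7047)
   = [0.418711 + 0.058897] / 0.103338 = 4.621796
d₂ = d₁ − σ√T = 4.621796 − 0.103338 = 4.518457
N(d₁) = 0.999998,  N(d₂) = 0.999997,  e^(−rT) = 0.947852
E₀ = V₀·N(d₁) − D·e^(−rT)·N(d₂)
   = 429.2027·0.999998 − 282.3701·0.947852·0.999997 = 161.557732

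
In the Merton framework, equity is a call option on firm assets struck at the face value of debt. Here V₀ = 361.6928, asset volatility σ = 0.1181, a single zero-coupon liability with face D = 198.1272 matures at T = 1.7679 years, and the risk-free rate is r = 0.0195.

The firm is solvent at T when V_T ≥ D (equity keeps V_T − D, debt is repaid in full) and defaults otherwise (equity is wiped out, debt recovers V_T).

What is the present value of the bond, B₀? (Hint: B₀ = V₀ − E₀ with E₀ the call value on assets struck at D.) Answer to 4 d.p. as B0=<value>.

d₁ = [ln(V₀/D) + (r + σ²/2)T] / (σ√T)
   = [ln(361.6928/198.1272) + (0.0195 + 0.5·0.1181²)·1.7679] / (0.1181·√1.7679)
   = [0.601886 + 0.046803] / 0.157029 = 4.131025
d₂ = d₁ − σ√T = 4.131025 − 0.157029 = 3.973996
N(d₁) = 0.999982,  N(d₂) = 0.999965,  e^(−rT) = 0.966113
E₀ = V₀·N(d₁) − D·e^(−rT)·N(d₂)
   = 361.6928·0.999982 − 198.1272·0.966113·0.999965 = 170.279688
B₀ = V₀ − E₀ = 361.6928 − 170.279688 = 191.413112

B0=191.4131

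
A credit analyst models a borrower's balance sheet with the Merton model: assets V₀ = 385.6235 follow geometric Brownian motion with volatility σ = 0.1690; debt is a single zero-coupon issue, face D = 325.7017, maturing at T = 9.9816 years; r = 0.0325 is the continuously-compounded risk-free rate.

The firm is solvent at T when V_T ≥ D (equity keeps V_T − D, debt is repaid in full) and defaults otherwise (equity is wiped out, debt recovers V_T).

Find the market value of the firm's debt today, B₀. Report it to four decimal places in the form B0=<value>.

d₁ = [ln(V₀/D) + (r + σ²/2)T] / (σ√T)
   = [ln(385.6235/325.7017) + (0.0325 + 0.5·0.1690²)·9.9816] / (0.1690·√9.9816)
   = [0.168880 + 0.466944] / 0.533933 = 1.190831
d₂ = d₁ − σ√T = 1.190831 − 0.533933 = 0.656898
N(d₁) = 0.883140,  N(d₂) = 0.744377,  e^(−rT) = 0.722960
E₀ = V₀·N(d₁) − D·e^(−rT)·N(d₂)
   = 385.6235·0.883140 − 325.7017·0.722960·0.744377 = 165.281788
B₀ = V₀ − E₀ = 385.6235 − 165.281788 = 220.341712

B0=220.3417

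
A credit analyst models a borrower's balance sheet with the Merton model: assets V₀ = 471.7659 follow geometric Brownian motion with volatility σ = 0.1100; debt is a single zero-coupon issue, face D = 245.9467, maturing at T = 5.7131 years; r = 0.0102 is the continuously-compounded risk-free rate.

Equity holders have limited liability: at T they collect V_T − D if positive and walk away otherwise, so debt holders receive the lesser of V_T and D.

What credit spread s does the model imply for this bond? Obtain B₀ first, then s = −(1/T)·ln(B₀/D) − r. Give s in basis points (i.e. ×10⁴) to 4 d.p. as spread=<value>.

d₁ = [ln(V₀/D) + (r + σ²/2)T] / (σ√T)
   = [ln(471.7659/245.9467) + (0.0102 + 0.5·0.1100²)·5.7131] / (0.1100·√5.7131)
   = [0.651368 + 0.092838] / 0.262923 = 2.830509
d₂ = d₁ − σ√T = 2.830509 − 0.262923 = 2.567586
N(d₁) = 0.997676,  N(d₂) = 0.994880,  e^(−rT) = 0.943392
E₀ = V₀·N(d₁) − D·e^(−rT)·N(d₂)
   = 471.7659·0.997676 − 245.9467·0.943392·0.994880 = 239.833634
B₀ = V₀ − E₀ = 471.7659 − 239.833634 = 231.932266
spread = −(1/T)·ln(B₀/D) − r = −(1/5.7131)·ln(231.932266/245.9467) − 0.0102 = 0.00006929
in basis points: 0.00006929 × 10⁴ = 0.6929 bp

spread=0.6929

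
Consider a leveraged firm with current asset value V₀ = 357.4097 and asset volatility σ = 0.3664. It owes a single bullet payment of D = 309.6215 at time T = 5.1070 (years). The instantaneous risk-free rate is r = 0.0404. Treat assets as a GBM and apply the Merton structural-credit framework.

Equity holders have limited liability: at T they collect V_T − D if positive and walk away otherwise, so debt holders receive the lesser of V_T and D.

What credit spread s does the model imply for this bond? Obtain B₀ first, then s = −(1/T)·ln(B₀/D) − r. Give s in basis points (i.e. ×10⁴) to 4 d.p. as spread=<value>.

d₁ = [ln(V₀/D) + (r + σ²/2)T] / (σ√T)
   = [ln(357.4097/309.6215) + (0.0404 + 0.5·0.3664²)·5.1070] / (0.3664·√5.1070)
   = [0.143532 + 0.549128] / 0.828015 = 0.836530
d₂ = d₁ − σ√T = 0.836530 − 0.828015 = 0.008515
N(d₁) = 0.798572,  N(d₂) = 0.503397,  e^(−rT) = 0.813570
E₀ = V₀·N(d₁) − D·e^(−rT)·N(d₂)
   = 357.4097·0.798572 − 309.6215·0.813570·0.503397 = 158.612137
B₀ = V₀ − E₀ = 357.4097 − 158.612137 = 198.797563
spread = −(1/T)·ln(B₀/D) − r = −(1/5.1070)·ln(198.797563/309.6215) − 0.0404 = 0.04635613
in basis points: 0.04635613 × 10⁴ = 463.5613 bp

spread=463.5613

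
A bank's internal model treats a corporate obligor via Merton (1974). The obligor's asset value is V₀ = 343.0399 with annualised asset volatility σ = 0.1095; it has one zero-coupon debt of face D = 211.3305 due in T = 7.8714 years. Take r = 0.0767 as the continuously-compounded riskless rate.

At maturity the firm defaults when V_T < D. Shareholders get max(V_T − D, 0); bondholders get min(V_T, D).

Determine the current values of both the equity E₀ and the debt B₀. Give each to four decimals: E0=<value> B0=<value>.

E0=227.4948 B0=115.5451

d₁ = [ln(V₀/D) + (r + σ²/2)T] / (σ√T)
   = [ln(343.0399/211.3305) + (0.0767 + 0.5·0.1095²)·7.8714] / (0.1095·√7.8714)
   = [0.484424 + 0.650926] / 0.307213 = 3.695640
d₂ = d₁ − σ√T = 3.695640 − 0.307213 = 3.388426
N(d₁) = 0.999890,  N(d₂) = 0.999649,  e^(−rT) = 0.546765
E₀ = V₀·N(d₁) − D·e^(−rT)·N(d₂)
   = 343.0399·0.999890 − 211.3305·0.546765·0.999649 = 227.494794
B₀ = V₀ − E₀ = 343.0399 − 227.494794 = 115.545106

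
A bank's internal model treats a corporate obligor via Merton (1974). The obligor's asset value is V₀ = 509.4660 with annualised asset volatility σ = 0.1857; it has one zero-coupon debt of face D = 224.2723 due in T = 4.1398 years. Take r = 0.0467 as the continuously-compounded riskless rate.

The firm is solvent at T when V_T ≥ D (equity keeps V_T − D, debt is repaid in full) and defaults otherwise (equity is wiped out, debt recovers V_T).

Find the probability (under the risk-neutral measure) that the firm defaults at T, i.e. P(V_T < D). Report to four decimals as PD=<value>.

d₁ = [ln(V₀/D) + (r + σ²/2)T] / (σ√T)
   = [ln(509.4660/224.2723) + (0.0467 + 0.5·0.1857²)·4.1398] / (0.1857·√4.1398)
   = [0.820502 + 0.264708] / 0.377834 = 2.872184
d₂ = d₁ − σ√T = 2.872184 − 0.377834 = 2.494350
risk-neutral PD = N(−d₂) = N(-2.494350) = 0.006309

PD=0.0063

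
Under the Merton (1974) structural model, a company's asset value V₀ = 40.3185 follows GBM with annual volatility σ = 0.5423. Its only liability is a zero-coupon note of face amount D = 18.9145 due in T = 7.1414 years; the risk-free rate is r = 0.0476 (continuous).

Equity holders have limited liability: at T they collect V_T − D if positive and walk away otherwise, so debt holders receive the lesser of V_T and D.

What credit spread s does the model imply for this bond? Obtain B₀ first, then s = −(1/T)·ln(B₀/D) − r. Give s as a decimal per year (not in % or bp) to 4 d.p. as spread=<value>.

spread=0.0460

d₁ = [ln(V₀/D) + (r + σ²/2)T] / (σ√T)
   = [ln(40.3185/18.9145) + (0.0476 + 0.5·0.5423²)·7.1414] / (0.5423·√7.1414)
   = [0.756882 + 1.390035] / 1.449210 = 1.481440
d₂ = d₁ − σ√T = 1.481440 − 1.449210 = 0.032230
N(d₁) = 0.930755,  N(d₂) = 0.512856,  e^(−rT) = 0.711820
E₀ = V₀·N(d₁) − D·e^(−rT)·N(d₂)
   = 40.3185·0.930755 − 18.9145·0.711820·0.512856 = 30.621716
B₀ = V₀ − E₀ = 40.3185 − 30.621716 = 9.696784
spread = −(1/T)·ln(B₀/D) − r = −(1/7.1414)·ln(9.696784/18.9145) − 0.0476 = 0.04595792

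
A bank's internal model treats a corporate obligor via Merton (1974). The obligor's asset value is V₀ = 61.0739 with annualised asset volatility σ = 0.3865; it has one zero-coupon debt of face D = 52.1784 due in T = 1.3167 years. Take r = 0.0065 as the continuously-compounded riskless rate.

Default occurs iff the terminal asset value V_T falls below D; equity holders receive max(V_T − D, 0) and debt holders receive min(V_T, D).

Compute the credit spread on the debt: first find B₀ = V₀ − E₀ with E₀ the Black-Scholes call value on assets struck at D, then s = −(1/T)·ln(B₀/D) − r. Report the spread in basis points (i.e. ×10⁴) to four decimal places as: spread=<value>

d₁ = [ln(V₀/D) + (r + σ²/2)T] / (σ√T)
   = [ln(61.0739/52.1784) + (0.0065 + 0.5·0.3865²)·1.3167] / (0.3865·√1.3167)
   = [0.157416 + 0.106904] / 0.443499 = 0.595988
d₂ = d₁ − σ√T = 0.595988 − 0.443499 = 0.152489
N(d₁) = 0.724408,  N(d₂) = 0.560599,  e^(−rT) = 0.991478
E₀ = V₀·N(d₁) − D·e^(−rT)·N(d₂)
   = 61.0739·0.724408 − 52.1784·0.991478·0.560599 = 15.240552
B₀ = V₀ − E₀ = 61.0739 − 15.240552 = 45.833348
spread = −(1/T)·ln(B₀/D) − r = −(1/1.3167)·ln(45.833348/52.1784) − 0.0065 = 0.09197092
in basis points: 0.09197092 × 10⁴ = 919.7092 bp

spread=919.7092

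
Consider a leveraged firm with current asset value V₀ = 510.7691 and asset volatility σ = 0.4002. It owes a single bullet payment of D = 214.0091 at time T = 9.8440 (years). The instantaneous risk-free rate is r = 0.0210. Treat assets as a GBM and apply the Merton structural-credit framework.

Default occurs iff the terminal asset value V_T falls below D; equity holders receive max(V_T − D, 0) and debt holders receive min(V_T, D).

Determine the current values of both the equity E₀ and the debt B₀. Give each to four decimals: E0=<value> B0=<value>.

E0=372.8348 B0=137.9343

d₁ = [ln(V₀/D) + (r + σ²/2)T] / (σ√T)
   = [ln(510.7691/214.0091) + (0.0210 + 0.5·0.4002²)·9.8440] / (0.4002·√9.8440)
   = [0.869899 + 0.995032] / 1.255633 = 1.485251
d₂ = d₁ − σ√T = 1.485251 − 1.255633 = 0.229617
N(d₁) = 0.931261,  N(d₂) = 0.590805,  e^(−rT) = 0.813244
E₀ = V₀·N(d₁) − D·e^(−rT)·N(d₂)
   = 510.7691·0.931261 − 214.0091·0.813244·0.590805 = 372.834755
B₀ = V₀ − E₀ = 510.7691 − 372.834755 = 137.934345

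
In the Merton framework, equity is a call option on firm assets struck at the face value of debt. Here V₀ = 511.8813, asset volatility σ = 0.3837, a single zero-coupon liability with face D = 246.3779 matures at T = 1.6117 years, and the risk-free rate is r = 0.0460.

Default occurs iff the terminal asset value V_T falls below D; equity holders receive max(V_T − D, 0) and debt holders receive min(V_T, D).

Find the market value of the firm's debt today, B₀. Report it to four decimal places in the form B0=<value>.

B0=225.4343

d₁ = [ln(V₀/D) + (r + σ²/2)T] / (σ√T)
   = [ln(511.8813/246.3779) + (0.0460 + 0.5·0.3837²)·1.6117] / (0.3837·√1.6117)
   = [0.731226 + 0.192780] / 0.487118 = 1.896885
d₂ = d₁ − σ√T = 1.896885 − 0.487118 = 1.409767
N(d₁) = 0.971078,  N(d₂) = 0.920696,  e^(−rT) = 0.928543
E₀ = V₀·N(d₁) − D·e^(−rT)·N(d₂)
   = 511.8813·0.971078 − 246.3779·0.928543·0.920696 = 286.446957
B₀ = V₀ − E₀ = 511.8813 − 286.446957 = 225.434343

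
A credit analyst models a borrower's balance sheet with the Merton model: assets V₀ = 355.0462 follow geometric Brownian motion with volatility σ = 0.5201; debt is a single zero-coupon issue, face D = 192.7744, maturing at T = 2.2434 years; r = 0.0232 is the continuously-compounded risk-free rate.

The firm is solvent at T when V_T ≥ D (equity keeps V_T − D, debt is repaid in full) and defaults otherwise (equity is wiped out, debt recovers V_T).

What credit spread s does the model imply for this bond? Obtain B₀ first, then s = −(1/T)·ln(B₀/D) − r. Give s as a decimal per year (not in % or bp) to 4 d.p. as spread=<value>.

d₁ = [ln(V₀/D) + (r + σ²/2)T] / (σ√T)
   = [ln(355.0462/192.7744) + (0.0232 + 0.5·0.5201²)·2.2434] / (0.5201·√2.2434)
   = [0.610727 + 0.355471] / 0.779005 = 1.240298
d₂ = d₁ − σ√T = 1.240298 − 0.779005 = 0.461293
N(d₁) = 0.892567,  N(d₂) = 0.677706,  e^(−rT) = 0.949284
E₀ = V₀·N(d₁) − D·e^(−rT)·N(d₂)
   = 355.0462·0.892567 − 192.7744·0.949284·0.677706 = 192.884043
B₀ = V₀ − E₀ = 355.0462 − 192.884043 = 162.162157
spread = −(1/T)·ln(B₀/D) − r = −(1/2.2434)·ln(162.162157/192.7744) − 0.0232 = 0.05388112

spread=0.0539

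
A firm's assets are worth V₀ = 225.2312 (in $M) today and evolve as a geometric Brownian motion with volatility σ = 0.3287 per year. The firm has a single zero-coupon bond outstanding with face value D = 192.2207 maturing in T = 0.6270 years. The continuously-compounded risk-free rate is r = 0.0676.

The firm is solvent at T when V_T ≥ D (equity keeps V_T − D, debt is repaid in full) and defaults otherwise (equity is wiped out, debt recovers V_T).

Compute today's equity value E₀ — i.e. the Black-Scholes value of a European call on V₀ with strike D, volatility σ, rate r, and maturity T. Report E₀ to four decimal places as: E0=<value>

d₁ = [ln(V₀/D) + (r + σ²/2)T] / (σ√T)
   = [ln(225.2312/192.2207) + (0.0676 + 0.5·0.3287²)·0.6270] / (0.3287·√0.6270)
   = [0.158483 + 0.076257] / 0.260276 = 0.901891
d₂ = d₁ − σ√T = 0.901891 − 0.260276 = 0.641615
N(d₁) = 0.816443,  N(d₂) = 0.739438,  e^(−rT) = 0.958500
E₀ = V₀·N(d₁) − D·e^(−rT)·N(d₂)
   = 225.2312·0.816443 − 192.2207·0.958500·0.739438 = 47.651506

E0=47.6515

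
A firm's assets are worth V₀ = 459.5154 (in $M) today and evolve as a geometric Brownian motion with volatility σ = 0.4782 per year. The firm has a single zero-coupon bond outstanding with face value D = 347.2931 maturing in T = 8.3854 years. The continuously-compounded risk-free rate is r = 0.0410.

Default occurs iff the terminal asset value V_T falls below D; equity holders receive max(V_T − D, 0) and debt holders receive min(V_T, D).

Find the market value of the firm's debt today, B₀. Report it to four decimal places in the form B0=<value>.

B0=157.7445

d₁ = [ln(V₀/D) + (r + σ²/2)T] / (σ√T)
   = [ln(459.5154/347.2931) + (0.0410 + 0.5·0.4782²)·8.3854] / (0.4782·√8.3854)
   = [0.280003 + 1.302568] / 1.384750 = 1.142857
d₂ = d₁ − σ√T = 1.142857 − 1.384750 = -0.241893
N(d₁) = 0.873451,  N(d₂) = 0.404431,  e^(−rT) = 0.709070
E₀ = V₀·N(d₁) − D·e^(−rT)·N(d₂)
   = 459.5154·0.873451 − 347.2931·0.709070·0.404431 = 301.770921
B₀ = V₀ − E₀ = 459.5154 − 301.770921 = 157.744479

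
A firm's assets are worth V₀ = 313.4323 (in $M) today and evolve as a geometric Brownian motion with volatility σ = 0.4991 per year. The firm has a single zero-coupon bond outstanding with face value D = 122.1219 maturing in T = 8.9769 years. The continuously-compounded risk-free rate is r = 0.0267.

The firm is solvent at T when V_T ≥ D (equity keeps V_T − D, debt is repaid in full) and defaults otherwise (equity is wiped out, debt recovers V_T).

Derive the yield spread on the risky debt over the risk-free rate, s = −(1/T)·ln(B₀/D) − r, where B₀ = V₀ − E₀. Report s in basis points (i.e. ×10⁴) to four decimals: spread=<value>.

spread=367.0224

d₁ = [ln(V₀/D) + (r + σ²/2)T] / (σ√T)
   = [ln(313.4323/122.1219) + (0.0267 + 0.5·0.4991²)·8.9769] / (0.4991·√8.9769)
   = [0.942564 + 1.357760] / 1.495377 = 1.538290
d₂ = d₁ − σ√T = 1.538290 − 1.495377 = 0.042912
N(d₁) = 0.938011,  N(d₂) = 0.517114,  e^(−rT) = 0.786877
E₀ = V₀·N(d₁) − D·e^(−rT)·N(d₂)
   = 313.4323·0.938011 − 122.1219·0.786877·0.517114 = 244.310913
B₀ = V₀ − E₀ = 313.4323 − 244.310913 = 69.121387
spread = −(1/T)·ln(B₀/D) − r = −(1/8.9769)·ln(69.121387/122.1219) − 0.0267 = 0.03670224
in basis points: 0.03670224 × 10⁴ = 367.0224 bp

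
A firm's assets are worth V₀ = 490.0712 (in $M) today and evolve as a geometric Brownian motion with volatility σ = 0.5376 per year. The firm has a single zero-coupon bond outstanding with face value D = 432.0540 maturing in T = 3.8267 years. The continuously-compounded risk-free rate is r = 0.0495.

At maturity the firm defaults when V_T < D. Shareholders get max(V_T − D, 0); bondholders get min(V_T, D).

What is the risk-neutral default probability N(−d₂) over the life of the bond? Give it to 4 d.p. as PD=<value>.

d₁ = [ln(V₀/D) + (r + σ²/2)T] / (σ√T)
   = [ln(490.0712/432.0540) + (0.0495 + 0.5·0.5376²)·3.8267] / (0.5376·√3.8267)
   = [0.126000 + 0.742406] / 1.051651 = 0.825755
d₂ = d₁ − σ√T = 0.825755 − 1.051651 = -0.225895
risk-neutral PD = N(−d₂) = N(0.225895) = 0.589358

PD=0.5894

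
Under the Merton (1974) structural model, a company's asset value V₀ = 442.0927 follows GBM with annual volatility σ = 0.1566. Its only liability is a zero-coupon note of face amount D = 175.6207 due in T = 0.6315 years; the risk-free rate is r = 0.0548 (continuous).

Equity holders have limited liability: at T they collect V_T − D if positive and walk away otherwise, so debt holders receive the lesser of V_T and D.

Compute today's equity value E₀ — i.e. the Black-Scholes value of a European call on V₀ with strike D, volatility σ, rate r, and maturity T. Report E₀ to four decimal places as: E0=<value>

d₁ = [ln(V₀/D) + (r + σ²/2)T] / (σ√T)
   = [ln(442.0927/175.6207) + (0.0548 + 0.5·0.1566²)·0.6315] / (0.1566·√0.6315)
   = [0.923193 + 0.042350] / 0.124445 = 7.758772
d₂ = d₁ − σ√T = 7.758772 − 0.124445 = 7.634327
N(d₁) = 1.000000,  N(d₂) = 1.000000,  e^(−rT) = 0.965986
E₀ = V₀·N(d₁) − D·e^(−rT)·N(d₂)
   = 442.0927·1.000000 − 175.6207·0.965986·1.000000 = 272.445607

E0=272.4456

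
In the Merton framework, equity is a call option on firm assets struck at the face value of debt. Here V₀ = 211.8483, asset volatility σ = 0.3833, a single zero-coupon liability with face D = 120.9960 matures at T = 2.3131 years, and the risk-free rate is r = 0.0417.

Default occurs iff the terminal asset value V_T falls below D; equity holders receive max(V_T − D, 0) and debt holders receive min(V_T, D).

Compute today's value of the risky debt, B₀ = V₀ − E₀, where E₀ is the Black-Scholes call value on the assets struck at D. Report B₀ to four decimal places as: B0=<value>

d₁ = [ln(V₀/D) + (r + σ²/2)T] / (σ√T)
   = [ln(211.8483/120.9960) + (0.0417 + 0.5·0.3833²)·2.3131] / (0.3833·√2.3131)
   = [0.560113 + 0.266375] / 0.582956 = 1.417753
d₂ = d₁ − σ√T = 1.417753 − 0.582956 = 0.834797
N(d₁) = 0.921869,  N(d₂) = 0.798084,  e^(−rT) = 0.908050
E₀ = V₀·N(d₁) − D·e^(−rT)·N(d₂)
   = 211.8483·0.921869 − 120.9960·0.908050·0.798084 = 107.610513
B₀ = V₀ − E₀ = 211.8483 − 107.610513 = 104.237787

B0=104.2378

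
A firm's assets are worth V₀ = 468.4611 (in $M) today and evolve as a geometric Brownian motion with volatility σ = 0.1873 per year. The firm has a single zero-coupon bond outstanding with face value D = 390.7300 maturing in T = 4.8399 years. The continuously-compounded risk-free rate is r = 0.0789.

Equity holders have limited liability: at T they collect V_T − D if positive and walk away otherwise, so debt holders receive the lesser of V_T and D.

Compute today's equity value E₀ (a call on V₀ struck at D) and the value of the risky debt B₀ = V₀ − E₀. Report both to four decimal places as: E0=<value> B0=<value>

d₁ = [ln(V₀/D) + (r + σ²/2)T] / (σ√T)
   = [ln(468.4611/390.7300) + (0.0789 + 0.5·0.1873²)·4.8399] / (0.1873·√4.8399)
   = [0.181436 + 0.466763] / 0.412056 = 1.573087
d₂ = d₁ − σ√T = 1.573087 − 0.412056 = 1.161031
N(d₁) = 0.942151,  N(d₂) = 0.877185,  e^(−rT) = 0.682585
E₀ = V₀·N(d₁) − D·e^(−rT)·N(d₂)
   = 468.4611·0.942151 − 390.7300·0.682585·0.877185 = 207.409916
B₀ = V₀ − E₀ = 468.4611 − 207.409916 = 261.051184

E0=207.4099 B0=261.0512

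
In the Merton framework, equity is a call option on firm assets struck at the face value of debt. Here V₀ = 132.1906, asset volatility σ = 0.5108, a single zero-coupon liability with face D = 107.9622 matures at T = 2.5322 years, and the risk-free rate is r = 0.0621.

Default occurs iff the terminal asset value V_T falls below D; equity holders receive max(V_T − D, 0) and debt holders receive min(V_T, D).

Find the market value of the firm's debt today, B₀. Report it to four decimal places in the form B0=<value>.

B0=73.6231

d₁ = [ln(V₀/D) + (r + σ²/2)T] / (σ√T)
   = [ln(132.1906/107.9622) + (0.0621 + 0.5·0.5108²)·2.5322] / (0.5108·√2.5322)
   = [0.202464 + 0.487596] / 0.812830 = 0.848959
d₂ = d₁ − σ√T = 0.848959 − 0.812830 = 0.036129
N(d₁) = 0.802048,  N(d₂) = 0.514410,  e^(−rT) = 0.854491
E₀ = V₀·N(d₁) − D·e^(−rT)·N(d₂)
   = 132.1906·0.802048 − 107.9622·0.854491·0.514410 = 58.567476
B₀ = V₀ − E₀ = 132.1906 − 58.567476 = 73.623124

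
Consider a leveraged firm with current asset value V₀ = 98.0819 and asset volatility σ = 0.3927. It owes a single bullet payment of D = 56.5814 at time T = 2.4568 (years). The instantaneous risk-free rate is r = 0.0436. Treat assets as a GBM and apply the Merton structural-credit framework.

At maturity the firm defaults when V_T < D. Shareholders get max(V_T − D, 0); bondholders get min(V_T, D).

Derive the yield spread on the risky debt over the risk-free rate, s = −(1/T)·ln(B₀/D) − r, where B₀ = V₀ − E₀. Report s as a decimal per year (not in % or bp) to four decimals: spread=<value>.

d₁ = [ln(V₀/D) + (r + σ²/2)T] / (σ√T)
   = [ln(98.0819/56.5814) + (0.0436 + 0.5·0.3927²)·2.4568] / (0.3927·√2.4568)
   = [0.550123 + 0.296552] / 0.615525 = 1.375532
d₂ = d₁ − σ√T = 1.375532 − 0.615525 = 0.760007
N(d₁) = 0.915517,  N(d₂) = 0.776375,  e^(−rT) = 0.898421
E₀ = V₀·N(d₁) − D·e^(−rT)·N(d₂)
   = 98.0819·0.915517 − 56.5814·0.898421·0.776375 = 50.329447
B₀ = V₀ − E₀ = 98.0819 − 50.329447 = 47.752453
spread = −(1/T)·ln(B₀/D) − r = −(1/2.4568)·ln(47.752453/56.5814) − 0.0436 = 0.02545319

spread=0.0255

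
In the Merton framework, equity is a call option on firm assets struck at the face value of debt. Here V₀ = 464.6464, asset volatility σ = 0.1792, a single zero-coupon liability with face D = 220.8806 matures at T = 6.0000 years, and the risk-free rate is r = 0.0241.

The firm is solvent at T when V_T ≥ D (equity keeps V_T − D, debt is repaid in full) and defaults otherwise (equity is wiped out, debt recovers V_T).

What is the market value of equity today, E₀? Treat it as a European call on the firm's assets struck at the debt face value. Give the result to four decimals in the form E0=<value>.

d₁ = [ln(V₀/D) + (r + σ²/2)T] / (σ√T)
   = [ln(464.6464/220.8806) + (0.0241 + 0.5·0.1792²)·6.0000] / (0.1792·√6.0000)
   = [0.743654 + 0.240938] / 0.438949 = 2.243070
d₂ = d₁ − σ√T = 2.243070 − 0.438949 = 1.804121
N(d₁) = 0.987554,  N(d₂) = 0.964394,  e^(−rT) = 0.865368
E₀ = V₀·N(d₁) − D·e^(−rT)·N(d₂)
   = 464.6464·0.987554 − 220.8806·0.865368·0.964394 = 274.526123

E0=274.5261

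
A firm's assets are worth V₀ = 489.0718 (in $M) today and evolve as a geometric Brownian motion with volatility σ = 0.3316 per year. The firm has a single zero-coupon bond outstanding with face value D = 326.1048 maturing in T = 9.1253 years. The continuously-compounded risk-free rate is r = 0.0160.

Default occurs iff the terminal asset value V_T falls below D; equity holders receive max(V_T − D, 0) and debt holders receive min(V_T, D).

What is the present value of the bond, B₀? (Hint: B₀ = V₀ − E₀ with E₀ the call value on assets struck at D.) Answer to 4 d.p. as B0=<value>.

d₁ = [ln(V₀/D) + (r + σ²/2)T] / (σ√T)
   = [ln(489.0718/326.1048) + (0.0160 + 0.5·0.3316²)·9.1253] / (0.3316·√9.1253)
   = [0.405291 + 0.647707] / 1.001701 = 1.051210
d₂ = d₁ − σ√T = 1.051210 − 1.001701 = 0.049509
N(d₁) = 0.853419,  N(d₂) = 0.519743,  e^(−rT) = 0.864154
E₀ = V₀·N(d₁) − D·e^(−rT)·N(d₂)
   = 489.0718·0.853419 − 326.1048·0.864154·0.519743 = 270.917100
B₀ = V₀ − E₀ = 489.0718 − 270.917100 = 218.154700

B0=218.1547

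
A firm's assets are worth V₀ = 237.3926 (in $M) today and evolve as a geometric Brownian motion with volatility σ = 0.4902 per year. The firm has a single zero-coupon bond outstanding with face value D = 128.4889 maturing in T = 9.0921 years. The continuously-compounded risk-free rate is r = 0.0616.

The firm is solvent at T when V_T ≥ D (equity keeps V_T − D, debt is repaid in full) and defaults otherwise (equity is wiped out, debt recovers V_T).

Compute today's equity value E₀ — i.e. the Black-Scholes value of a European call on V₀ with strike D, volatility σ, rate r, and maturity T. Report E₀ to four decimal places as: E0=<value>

d₁ = [ln(V₀/D) + (r + σ²/2)T] / (σ√T)
   = [ln(237.3926/128.4889) + (0.0616 + 0.5·0.4902²)·9.0921] / (0.4902·√9.0921)
   = [0.613873 + 1.652471] / 1.478105 = 1.533276
d₂ = d₁ − σ√T = 1.533276 − 1.478105 = 0.055171
N(d₁) = 0.937396,  N(d₂) = 0.521999,  e^(−rT) = 0.571167
E₀ = V₀·N(d₁) − D·e^(−rT)·N(d₂)
   = 237.3926·0.937396 − 128.4889·0.571167·0.521999 = 184.222114

E0=184.2221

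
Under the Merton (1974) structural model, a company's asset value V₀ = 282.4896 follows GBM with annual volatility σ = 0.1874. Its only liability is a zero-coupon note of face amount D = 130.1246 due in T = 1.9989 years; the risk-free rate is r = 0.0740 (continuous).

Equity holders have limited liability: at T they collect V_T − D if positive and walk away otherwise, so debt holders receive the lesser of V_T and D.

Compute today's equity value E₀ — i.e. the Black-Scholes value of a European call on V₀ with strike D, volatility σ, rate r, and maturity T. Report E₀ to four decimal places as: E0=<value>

d₁ = [ln(V₀/D) + (r + σ²/2)T] / (σ√T)
   = [ln(282.4896/130.1246) + (0.0740 + 0.5·0.1874²)·1.9989] / (0.1874·√1.9989)
   = [0.775149 + 0.183018] / 0.264951 = 3.616398
d₂ = d₁ − σ√T = 3.616398 − 0.264951 = 3.351447
N(d₁) = 0.999851,  N(d₂) = 0.999598,  e^(−rT) = 0.862501
E₀ = V₀·N(d₁) − D·e^(−rT)·N(d₂)
   = 282.4896·0.999851 − 130.1246·0.862501·0.999598 = 170.259879

E0=170.2599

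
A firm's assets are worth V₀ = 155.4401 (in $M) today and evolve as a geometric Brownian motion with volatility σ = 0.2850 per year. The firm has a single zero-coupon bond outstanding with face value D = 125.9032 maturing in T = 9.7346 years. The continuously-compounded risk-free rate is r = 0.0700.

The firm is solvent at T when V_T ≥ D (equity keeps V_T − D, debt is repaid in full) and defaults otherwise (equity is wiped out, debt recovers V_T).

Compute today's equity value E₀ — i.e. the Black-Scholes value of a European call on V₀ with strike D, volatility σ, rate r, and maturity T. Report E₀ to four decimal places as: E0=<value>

d₁ = [ln(V₀/D) + (r + σ²/2)T] / (σ√T)
   = [ln(155.4401/125.9032) + (0.0700 + 0.5·0.2850²)·9.7346] / (0.2850·√9.7346)
   = [0.210747 + 1.076768] / 0.889209 = 1.447933
d₂ = d₁ − σ√T = 1.447933 − 0.889209 = 0.558724
N(d₁) = 0.926182,  N(d₂) = 0.711825,  e^(−rT) = 0.505897
E₀ = V₀·N(d₁) − D·e^(−rT)·N(d₂)
   = 155.4401·0.926182 − 125.9032·0.505897·0.711825 = 98.626819

E0=98.6268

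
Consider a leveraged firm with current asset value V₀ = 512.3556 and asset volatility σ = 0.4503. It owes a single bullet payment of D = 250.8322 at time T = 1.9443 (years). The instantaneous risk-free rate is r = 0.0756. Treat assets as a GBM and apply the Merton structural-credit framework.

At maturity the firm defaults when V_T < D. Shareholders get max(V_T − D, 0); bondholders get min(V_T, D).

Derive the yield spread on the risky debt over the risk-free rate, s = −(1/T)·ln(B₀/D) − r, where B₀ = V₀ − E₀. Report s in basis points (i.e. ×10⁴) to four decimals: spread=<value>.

spread=190.7368

d₁ = [ln(V₀/D) + (r + σ²/2)T] / (σ√T)
   = [ln(512.3556/250.8322) + (0.0756 + 0.5·0.4503²)·1.9443] / (0.4503·√1.9443)
   = [0.714235 + 0.344112] / 0.627890 = 1.685561
d₂ = d₁ − σ√T = 1.685561 − 0.627890 = 1.057671
N(d₁) = 0.954060,  N(d₂) = 0.854897,  e^(−rT) = 0.863303
E₀ = V₀·N(d₁) − D·e^(−rT)·N(d₂)
   = 512.3556·0.954060 − 250.8322·0.863303·0.854897 = 303.694762
B₀ = V₀ − E₀ = 512.3556 − 303.694762 = 208.660838
spread = −(1/T)·ln(B₀/D) − r = −(1/1.9443)·ln(208.660838/250.8322) − 0.0756 = 0.01907368
in basis points: 0.01907368 × 10⁴ = 190.7368 bp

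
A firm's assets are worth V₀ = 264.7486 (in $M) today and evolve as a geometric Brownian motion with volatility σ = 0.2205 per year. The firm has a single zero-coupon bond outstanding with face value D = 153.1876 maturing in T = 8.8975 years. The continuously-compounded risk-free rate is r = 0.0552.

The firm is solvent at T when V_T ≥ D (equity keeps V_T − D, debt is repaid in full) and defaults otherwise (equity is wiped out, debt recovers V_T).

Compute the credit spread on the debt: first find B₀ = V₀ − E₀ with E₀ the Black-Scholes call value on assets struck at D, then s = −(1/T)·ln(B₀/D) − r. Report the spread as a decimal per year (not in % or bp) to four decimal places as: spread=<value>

d₁ = [ln(V₀/D) + (r + σ²/2)T] / (σ√T)
   = [ln(264.7486/153.1876) + (0.0552 + 0.5·0.2205²)·8.8975] / (0.2205·√8.8975)
   = [0.547117 + 0.707441] / 0.657722 = 1.907429
d₂ = d₁ − σ√T = 1.907429 − 0.657722 = 1.249707
N(d₁) = 0.971767,  N(d₂) = 0.894297,  e^(−rT) = 0.611927
E₀ = V₀·N(d₁) − D·e^(−rT)·N(d₂)
   = 264.7486·0.971767 − 153.1876·0.611927·0.894297 = 173.443019
B₀ = V₀ − E₀ = 264.7486 − 173.443019 = 91.305581
spread = −(1/T)·ln(B₀/D) − r = −(1/8.8975)·ln(91.305581/153.1876) − 0.0552 = 0.00295694

spread=0.0030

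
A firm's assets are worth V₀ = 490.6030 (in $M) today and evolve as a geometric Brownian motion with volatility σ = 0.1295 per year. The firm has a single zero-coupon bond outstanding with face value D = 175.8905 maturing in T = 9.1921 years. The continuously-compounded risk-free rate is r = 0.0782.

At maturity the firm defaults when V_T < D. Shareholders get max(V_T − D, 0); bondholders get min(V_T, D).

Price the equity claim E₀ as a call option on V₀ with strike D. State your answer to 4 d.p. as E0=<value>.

d₁ = [ln(V₀/D) + (r + σ²/2)T] / (σ√T)
   = [ln(490.6030/175.8905) + (0.0782 + 0.5·0.1295²)·9.1921] / (0.1295·√9.1921)
   = [1.025774 + 0.795899] / 0.392624 = 4.639735
d₂ = d₁ − σ√T = 4.639735 − 0.392624 = 4.247111
N(d₁) = 0.999998,  N(d₂) = 0.999989,  e^(−rT) = 0.487326
E₀ = V₀·N(d₁) − D·e^(−rT)·N(d₂)
   = 490.6030·0.999998 − 175.8905·0.487326·0.999989 = 404.887079

E0=404.8871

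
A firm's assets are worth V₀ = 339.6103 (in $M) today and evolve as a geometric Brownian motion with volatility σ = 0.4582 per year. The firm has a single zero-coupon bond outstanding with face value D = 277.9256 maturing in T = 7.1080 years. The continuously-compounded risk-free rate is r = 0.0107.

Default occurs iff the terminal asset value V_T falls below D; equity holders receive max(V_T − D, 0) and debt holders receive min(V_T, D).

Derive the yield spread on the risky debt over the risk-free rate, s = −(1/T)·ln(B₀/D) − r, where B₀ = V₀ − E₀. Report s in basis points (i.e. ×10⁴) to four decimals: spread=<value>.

spread=682.3738

d₁ = [ln(V₀/D) + (r + σ²/2)T] / (σ√T)
   = [ln(339.6103/277.9256) + (0.0107 + 0.5·0.4582²)·7.1080] / (0.4582·√7.1080)
   = [0.200445 + 0.822208] / 1.221599 = 0.837143
d₂ = d₁ − σ√T = 0.837143 − 1.221599 = -0.384456
N(d₁) = 0.798744,  N(d₂) = 0.350320,  e^(−rT) = 0.926765
E₀ = V₀·N(d₁) − D·e^(−rT)·N(d₂)
   = 339.6103·0.798744 − 277.9256·0.926765·0.350320 = 181.029133
B₀ = V₀ − E₀ = 339.6103 − 181.029133 = 158.581167
spread = −(1/T)·ln(B₀/D) − r = −(1/7.1080)·ln(158.581167/277.9256) − 0.0107 = 0.06823738
in basis points: 0.06823738 × 10⁴ = 682.3738 bp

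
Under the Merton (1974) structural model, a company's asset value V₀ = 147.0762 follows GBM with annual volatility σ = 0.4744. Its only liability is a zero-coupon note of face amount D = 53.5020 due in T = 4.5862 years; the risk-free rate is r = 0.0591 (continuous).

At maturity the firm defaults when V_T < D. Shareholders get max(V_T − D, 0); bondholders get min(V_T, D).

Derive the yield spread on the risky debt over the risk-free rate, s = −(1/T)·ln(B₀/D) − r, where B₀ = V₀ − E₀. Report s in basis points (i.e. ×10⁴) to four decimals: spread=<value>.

d₁ = [ln(V₀/D) + (r + σ²/2)T] / (σ√T)
   = [ln(147.0762/53.5020) + (0.0591 + 0.5·0.4744²)·4.5862] / (0.4744·√4.5862)
   = [1.011232 + 0.787119] / 1.015947 = 1.770122
d₂ = d₁ − σ√T = 1.770122 − 1.015947 = 0.754175
N(d₁) = 0.961647,  N(d₂) = 0.774628,  e^(−rT) = 0.762583
E₀ = V₀·N(d₁) − D·e^(−rT)·N(d₂)
   = 147.0762·0.961647 − 53.5020·0.762583·0.774628 = 109.830746
B₀ = V₀ − E₀ = 147.0762 − 109.830746 = 37.245454
spread = −(1/T)·ln(B₀/D) − r = −(1/4.5862)·ln(37.245454/53.5020) − 0.0591 = 0.01987369
in basis points: 0.01987369 × 10⁴ = 198.7369 bp

spread=198.7369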